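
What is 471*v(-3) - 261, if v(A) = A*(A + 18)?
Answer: -21456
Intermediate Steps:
v(A) = A*(18 + A)
471*v(-3) - 261 = 471*(-3*(18 - 3)) - 261 = 471*(-3*15) - 261 = 471*(-45) - 261 = -21195 - 261 = -21456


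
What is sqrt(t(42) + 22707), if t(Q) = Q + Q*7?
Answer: sqrt(23043) ≈ 151.80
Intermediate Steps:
t(Q) = 8*Q (t(Q) = Q + 7*Q = 8*Q)
sqrt(t(42) + 22707) = sqrt(8*42 + 22707) = sqrt(336 + 22707) = sqrt(23043)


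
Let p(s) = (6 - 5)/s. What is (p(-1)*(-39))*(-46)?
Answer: -1794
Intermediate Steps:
p(s) = 1/s
(p(-1)*(-39))*(-46) = (-39/(-1))*(-46) = -1*(-39)*(-46) = 39*(-46) = -1794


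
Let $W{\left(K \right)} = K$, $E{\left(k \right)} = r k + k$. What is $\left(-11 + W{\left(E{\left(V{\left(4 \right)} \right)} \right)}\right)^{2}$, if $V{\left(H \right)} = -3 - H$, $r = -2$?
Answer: $16$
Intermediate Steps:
$E{\left(k \right)} = - k$ ($E{\left(k \right)} = - 2 k + k = - k$)
$\left(-11 + W{\left(E{\left(V{\left(4 \right)} \right)} \right)}\right)^{2} = \left(-11 - \left(-3 - 4\right)\right)^{2} = \left(-11 - -7\right)^{2} = \left(-11 + 7\right)^{2} = \left(-4\right)^{2} = 16$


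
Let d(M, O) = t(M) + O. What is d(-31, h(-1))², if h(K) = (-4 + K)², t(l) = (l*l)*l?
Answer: 886014756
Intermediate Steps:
t(l) = l³ (t(l) = l²*l = l³)
d(M, O) = O + M³ (d(M, O) = M³ + O = O + M³)
d(-31, h(-1))² = ((-4 - 1)² + (-31)³)² = ((-5)² - 29791)² = (25 - 29791)² = (-29766)² = 886014756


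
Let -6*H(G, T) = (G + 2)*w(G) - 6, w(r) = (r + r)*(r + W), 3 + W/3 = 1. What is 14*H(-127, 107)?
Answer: 29559292/3 ≈ 9.8531e+6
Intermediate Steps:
W = -6 (W = -9 + 3*1 = -9 + 3 = -6)
w(r) = 2*r*(-6 + r) (w(r) = (r + r)*(r - 6) = (2*r)*(-6 + r) = 2*r*(-6 + r))
H(G, T) = 1 - G*(-6 + G)*(2 + G)/3 (H(G, T) = -((G + 2)*(2*G*(-6 + G)) - 6)/6 = -((2 + G)*(2*G*(-6 + G)) - 6)/6 = -(2*G*(-6 + G)*(2 + G) - 6)/6 = -(-6 + 2*G*(-6 + G)*(2 + G))/6 = 1 - G*(-6 + G)*(2 + G)/3)
14*H(-127, 107) = 14*(1 + 4*(-127) - 1/3*(-127)**3 + (4/3)*(-127)**2) = 14*(1 - 508 - 1/3*(-2048383) + (4/3)*16129) = 14*(1 - 508 + 2048383/3 + 64516/3) = 14*(2111378/3) = 29559292/3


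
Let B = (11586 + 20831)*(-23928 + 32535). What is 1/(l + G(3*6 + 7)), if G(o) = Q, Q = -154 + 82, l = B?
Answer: 1/279013047 ≈ 3.5841e-9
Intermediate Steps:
B = 279013119 (B = 32417*8607 = 279013119)
l = 279013119
Q = -72
G(o) = -72
1/(l + G(3*6 + 7)) = 1/(279013119 - 72) = 1/279013047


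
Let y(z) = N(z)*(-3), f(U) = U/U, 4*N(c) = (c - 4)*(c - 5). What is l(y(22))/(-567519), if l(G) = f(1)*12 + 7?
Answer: -19/567519 ≈ -3.3479e-5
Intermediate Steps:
N(c) = (-5 + c)*(-4 + c)/4 (N(c) = ((c - 4)*(c - 5))/4 = ((-4 + c)*(-5 + c))/4 = ((-5 + c)*(-4 + c))/4 = (-5 + c)*(-4 + c)/4)
f(U) = 1
y(z) = -15 - 3*z²/4 + 27*z/4 (y(z) = (5 - 9*z/4 + z²/4)*(-3) = -15 - 3*z²/4 + 27*z/4)
l(G) = 19 (l(G) = 1*12 + 7 = 12 + 7 = 19)
l(y(22))/(-567519) = 19/(-567519) = 19*(-1/567519) = -19/567519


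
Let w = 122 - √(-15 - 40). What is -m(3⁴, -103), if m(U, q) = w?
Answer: -122 + I*√55 ≈ -122.0 + 7.4162*I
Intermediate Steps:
w = 122 - I*√55 (w = 122 - √(-55) = 122 - I*√55 ≈ 122.0 - 7.4162*I)
m(U, q) = 122 - I*√55
-m(3⁴, -103) = -(122 - I*√55) = -122 + I*√55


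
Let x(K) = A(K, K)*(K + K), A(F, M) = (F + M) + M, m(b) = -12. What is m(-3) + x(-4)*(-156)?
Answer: -14988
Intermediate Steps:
A(F, M) = F + 2*M
x(K) = 6*K**2 (x(K) = (K + 2*K)*(K + K) = (3*K)*(2*K) = 6*K**2)
m(-3) + x(-4)*(-156) = -12 + (6*(-4)**2)*(-156) = -12 + (6*16)*(-156) = -12 + 96*(-156) = -12 - 14976 = -14988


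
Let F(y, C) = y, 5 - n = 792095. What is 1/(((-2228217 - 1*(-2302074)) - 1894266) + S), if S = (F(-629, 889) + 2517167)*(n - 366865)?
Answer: -1/2916556118199 ≈ -3.4287e-13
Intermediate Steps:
n = -792090 (n = 5 - 1*792095 = 5 - 792095 = -792090)
S = -2916554297790 (S = (-629 + 2517167)*(-792090 - 366865) = 2516538*(-1158955) = -2916554297790)
1/(((-2228217 - 1*(-2302074)) - 1894266) + S) = 1/(((-2228217 - 1*(-2302074)) - 1894266) - 2916554297790) = 1/(((-2228217 + 2302074) - 1894266) - 2916554297790) = 1/((73857 - 1894266) - 2916554297790) = 1/(-1820409 - 2916554297790) = 1/(-2916556118199) = -1/2916556118199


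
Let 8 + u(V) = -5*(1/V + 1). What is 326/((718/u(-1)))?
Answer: -1304/359 ≈ -3.6323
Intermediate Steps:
u(V) = -13 - 5/V (u(V) = -8 - 5*(1/V + 1) = -8 - 5*(1 + 1/V) = -8 + (-5 - 5/V) = -13 - 5/V)
326/((718/u(-1))) = 326/((718/(-13 - 5/(-1)))) = 326/((718/(-13 - 5*(-1)))) = 326/((718/(-13 + 5))) = 326/((718/(-8))) = 326/((718*(-1/8))) = 326/(-359/4) = 326*(-4/359) = -1304/359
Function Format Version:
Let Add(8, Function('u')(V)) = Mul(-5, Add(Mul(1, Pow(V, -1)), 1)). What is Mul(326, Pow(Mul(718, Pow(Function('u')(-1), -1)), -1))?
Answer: Rational(-1304, 359) ≈ -3.6323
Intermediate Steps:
Function('u')(V) = Add(-13, Mul(-5, Pow(V, -1))) (Function('u')(V) = Add(-8, Mul(-5, Add(Mul(1, Pow(V, -1)), 1))) = Add(-8, Mul(-5, Add(Pow(V, -1), 1))) = Add(-8, Mul(-5, Add(1, Pow(V, -1)))) = Add(-8, Add(-5, Mul(-5, Pow(V, -1)))) = Add(-13, Mul(-5, Pow(V, -1))))
Mul(326, Pow(Mul(718, Pow(Function('u')(-1), -1)), -1)) = Mul(326, Pow(Mul(718, Pow(Add(-13, Mul(-5, Pow(-1, -1))), -1)), -1)) = Mul(326, Pow(Mul(718, Pow(Add(-13, Mul(-5, -1)), -1)), -1)) = Mul(326, Pow(Mul(718, Pow(Add(-13, 5), -1)), -1)) = Mul(326, Pow(Mul(718, Pow(-8, -1)), -1)) = Mul(326, Pow(Mul(718, Rational(-1, 8)), -1)) = Mul(326, Pow(Rational(-359, 4), -1)) = Mul(326, Rational(-4, 359)) = Rational(-1304, 359)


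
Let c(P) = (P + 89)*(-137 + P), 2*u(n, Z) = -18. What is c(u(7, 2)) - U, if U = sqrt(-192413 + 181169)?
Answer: -11680 - 2*I*sqrt(2811) ≈ -11680.0 - 106.04*I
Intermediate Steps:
u(n, Z) = -9 (u(n, Z) = (1/2)*(-18) = -9)
U = 2*I*sqrt(2811) (U = sqrt(-11244) = 2*I*sqrt(2811) ≈ 106.04*I)
c(P) = (-137 + P)*(89 + P) (c(P) = (89 + P)*(-137 + P) = (-137 + P)*(89 + P))
c(u(7, 2)) - U = (-12193 + (-9)**2 - 48*(-9)) - 2*I*sqrt(2811) = (-12193 + 81 + 432) - 2*I*sqrt(2811) = -11680 - 2*I*sqrt(2811)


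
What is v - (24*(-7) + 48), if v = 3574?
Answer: 3694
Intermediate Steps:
v - (24*(-7) + 48) = 3574 - (24*(-7) + 48) = 3574 - (-168 + 48) = 3574 - 1*(-120) = 3574 + 120 = 3694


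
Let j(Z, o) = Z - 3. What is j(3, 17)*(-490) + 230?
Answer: 230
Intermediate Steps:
j(Z, o) = -3 + Z
j(3, 17)*(-490) + 230 = (-3 + 3)*(-490) + 230 = 0*(-490) + 230 = 0 + 230 = 230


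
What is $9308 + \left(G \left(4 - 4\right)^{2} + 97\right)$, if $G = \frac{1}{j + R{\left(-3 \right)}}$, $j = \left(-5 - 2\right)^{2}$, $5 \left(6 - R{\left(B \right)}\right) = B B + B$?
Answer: $9405$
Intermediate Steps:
$R{\left(B \right)} = 6 - \frac{B}{5} - \frac{B^{2}}{5}$ ($R{\left(B \right)} = 6 - \frac{B B + B}{5} = 6 - \frac{B^{2} + B}{5} = 6 - \frac{B + B^{2}}{5} = 6 - \left(\frac{B}{5} + \frac{B^{2}}{5}\right) = 6 - \frac{B}{5} - \frac{B^{2}}{5}$)
$j = 49$ ($j = \left(-7\right)^{2} = 49$)
$G = \frac{5}{269}$ ($G = \frac{1}{49 - \left(- \frac{33}{5} + \frac{9}{5}\right)} = \frac{1}{49 + \left(6 + \frac{3}{5} - \frac{9}{5}\right)} = \frac{1}{49 + \frac{24}{5}} = \frac{1}{\frac{269}{5}} = \frac{5}{269} \approx 0.018587$)
$9308 + \left(G \left(4 - 4\right)^{2} + 97\right) = 9308 + \left(\frac{5 \left(4 - 4\right)^{2}}{269} + 97\right) = 9308 + \left(\frac{5 \cdot 0^{2}}{269} + 97\right) = 9308 + \left(\frac{5}{269} \cdot 0 + 97\right) = 9308 + \left(0 + 97\right) = 9308 + 97 = 9405$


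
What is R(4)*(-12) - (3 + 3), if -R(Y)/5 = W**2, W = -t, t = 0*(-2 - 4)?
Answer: -6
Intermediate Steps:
t = 0 (t = 0*(-6) = 0)
W = 0 (W = -1*0 = 0)
R(Y) = 0 (R(Y) = -5*0**2 = -5*0 = 0)
R(4)*(-12) - (3 + 3) = 0*(-12) - (3 + 3) = 0 - 1*6 = 0 - 6 = -6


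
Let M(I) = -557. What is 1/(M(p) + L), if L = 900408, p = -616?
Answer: 1/899851 ≈ 1.1113e-6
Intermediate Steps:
1/(M(p) + L) = 1/(-557 + 900408) = 1/899851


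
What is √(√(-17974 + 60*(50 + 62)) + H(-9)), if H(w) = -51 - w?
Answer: √(-42 + I*√11254) ≈ 6.004 + 8.8345*I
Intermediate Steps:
√(√(-17974 + 60*(50 + 62)) + H(-9)) = √(√(-17974 + 60*(50 + 62)) + (-51 - 1*(-9))) = √(√(-17974 + 60*112) + (-51 + 9)) = √(√(-17974 + 6720) - 42) = √(√(-11254) - 42) = √(I*√11254 - 42) = √(-42 + I*√11254)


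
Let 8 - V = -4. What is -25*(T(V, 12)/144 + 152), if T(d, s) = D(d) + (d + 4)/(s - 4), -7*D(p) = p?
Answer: -1915225/504 ≈ -3800.1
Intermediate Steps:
V = 12 (V = 8 - 1*(-4) = 8 + 4 = 12)
D(p) = -p/7
T(d, s) = -d/7 + (4 + d)/(-4 + s) (T(d, s) = -d/7 + (d + 4)/(s - 4) = -d/7 + (4 + d)/(-4 + s))
-25*(T(V, 12)/144 + 152) = -25*(((28 + 11*12 - 1*12*12)/(7*(-4 + 12)))/144 + 152) = -25*(((⅐)*(28 + 132 - 144)/8)*(1/144) + 152) = -25*(((⅐)*(⅛)*16)*(1/144) + 152) = -25*((2/7)*(1/144) + 152) = -25*(1/504 + 152) = -25*76609/504 = -1915225/504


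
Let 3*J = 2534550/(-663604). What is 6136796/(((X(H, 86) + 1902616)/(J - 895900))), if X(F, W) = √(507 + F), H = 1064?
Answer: -347081914630216955634960/120110586747272677 + 182423523522464310*√1571/120110586747272677 ≈ -2.8896e+6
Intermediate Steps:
J = -422425/331802 (J = (2534550/(-663604))/3 = (2534550*(-1/663604))/3 = (⅓)*(-1267275/331802) = -422425/331802 ≈ -1.2731)
6136796/(((X(H, 86) + 1902616)/(J - 895900))) = 6136796/(((√(507 + 1064) + 1902616)/(-422425/331802 - 895900))) = 6136796/(((√1571 + 1902616)/(-297261834225/331802))) = 6136796/(((1902616 + √1571)*(-331802/297261834225))) = 6136796/(-631291794032/297261834225 - 331802*√1571/297261834225)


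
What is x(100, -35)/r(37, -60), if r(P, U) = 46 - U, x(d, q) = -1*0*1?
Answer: 0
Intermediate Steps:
x(d, q) = 0 (x(d, q) = 0*1 = 0)
x(100, -35)/r(37, -60) = 0/(46 - 1*(-60)) = 0/(46 + 60) = 0/106 = 0*(1/106) = 0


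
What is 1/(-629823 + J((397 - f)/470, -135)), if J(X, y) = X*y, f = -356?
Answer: -94/59223693 ≈ -1.5872e-6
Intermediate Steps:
1/(-629823 + J((397 - f)/470, -135)) = 1/(-629823 + ((397 - 1*(-356))/470)*(-135)) = 1/(-629823 + ((397 + 356)*(1/470))*(-135)) = 1/(-629823 + (753*(1/470))*(-135)) = 1/(-629823 + (753/470)*(-135)) = 1/(-629823 - 20331/94) = 1/(-59223693/94) = -94/59223693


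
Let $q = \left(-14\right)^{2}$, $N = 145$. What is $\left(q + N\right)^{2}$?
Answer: $116281$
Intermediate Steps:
$q = 196$
$\left(q + N\right)^{2} = \left(196 + 145\right)^{2} = 341^{2} = 116281$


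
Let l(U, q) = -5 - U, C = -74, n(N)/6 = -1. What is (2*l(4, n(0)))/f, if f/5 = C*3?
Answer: 3/185 ≈ 0.016216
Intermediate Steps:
n(N) = -6 (n(N) = 6*(-1) = -6)
f = -1110 (f = 5*(-74*3) = 5*(-222) = -1110)
(2*l(4, n(0)))/f = (2*(-5 - 1*4))/(-1110) = (2*(-5 - 4))*(-1/1110) = (2*(-9))*(-1/1110) = -18*(-1/1110) = 3/185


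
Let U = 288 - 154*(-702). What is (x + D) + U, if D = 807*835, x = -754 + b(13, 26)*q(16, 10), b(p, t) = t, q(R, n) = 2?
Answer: 781539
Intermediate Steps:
x = -702 (x = -754 + 26*2 = -754 + 52 = -702)
D = 673845
U = 108396 (U = 288 + 108108 = 108396)
(x + D) + U = (-702 + 673845) + 108396 = 673143 + 108396 = 781539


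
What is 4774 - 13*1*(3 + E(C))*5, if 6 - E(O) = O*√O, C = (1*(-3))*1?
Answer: 4189 - 195*I*√3 ≈ 4189.0 - 337.75*I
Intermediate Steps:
C = -3 (C = -3*1 = -3)
E(O) = 6 - O^(3/2) (E(O) = 6 - O*√O = 6 - O^(3/2))
4774 - 13*1*(3 + E(C))*5 = 4774 - 13*1*(3 + (6 - (-3)^(3/2)))*5 = 4774 - 13*(3 + (6 - (-3)*I*√3))*5 = 4774 - 13*(3 + (6 + 3*I*√3))*5 = 4774 - 13*(9 + 3*I*√3)*5 = 4774 - 13*(45 + 15*I*√3) = 4774 - (585 + 195*I*√3) = 4774 + (-585 - 195*I*√3) = 4189 - 195*I*√3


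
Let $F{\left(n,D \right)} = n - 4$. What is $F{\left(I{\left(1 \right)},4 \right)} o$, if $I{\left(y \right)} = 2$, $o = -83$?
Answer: $166$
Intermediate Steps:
$F{\left(n,D \right)} = -4 + n$
$F{\left(I{\left(1 \right)},4 \right)} o = \left(-4 + 2\right) \left(-83\right) = \left(-2\right) \left(-83\right) = 166$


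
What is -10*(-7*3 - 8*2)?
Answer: 370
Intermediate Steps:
-10*(-7*3 - 8*2) = -10*(-21 - 16) = -10*(-37) = 370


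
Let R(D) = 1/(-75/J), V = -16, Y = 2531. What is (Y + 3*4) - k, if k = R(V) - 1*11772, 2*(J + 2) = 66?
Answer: 1073656/75 ≈ 14315.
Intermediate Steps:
J = 31 (J = -2 + (½)*66 = -2 + 33 = 31)
R(D) = -31/75 (R(D) = 1/(-75/31) = -31/75)
k = -882931/75 (k = -31/75 - 1*11772 = -31/75 - 11772 = -882931/75 ≈ -11772.)
(Y + 3*4) - k = (2531 + 3*4) - 1*(-882931/75) = (2531 + 12) + 882931/75 = 2543 + 882931/75 = 1073656/75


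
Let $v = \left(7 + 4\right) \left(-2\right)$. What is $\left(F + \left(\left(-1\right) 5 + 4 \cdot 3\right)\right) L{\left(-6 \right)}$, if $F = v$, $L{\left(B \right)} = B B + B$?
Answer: $-450$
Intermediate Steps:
$v = -22$ ($v = 11 \left(-2\right) = -22$)
$L{\left(B \right)} = B + B^{2}$ ($L{\left(B \right)} = B^{2} + B = B + B^{2}$)
$F = -22$
$\left(F + \left(\left(-1\right) 5 + 4 \cdot 3\right)\right) L{\left(-6 \right)} = \left(-22 + \left(\left(-1\right) 5 + 4 \cdot 3\right)\right) \left(- 6 \left(1 - 6\right)\right) = \left(-22 + \left(-5 + 12\right)\right) \left(\left(-6\right) \left(-5\right)\right) = \left(-22 + 7\right) 30 = \left(-15\right) 30 = -450$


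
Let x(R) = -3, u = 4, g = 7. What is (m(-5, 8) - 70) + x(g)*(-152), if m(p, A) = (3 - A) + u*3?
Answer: 393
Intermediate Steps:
m(p, A) = 15 - A (m(p, A) = (3 - A) + 4*3 = (3 - A) + 12 = 15 - A)
(m(-5, 8) - 70) + x(g)*(-152) = ((15 - 1*8) - 70) - 3*(-152) = ((15 - 8) - 70) + 456 = (7 - 70) + 456 = -63 + 456 = 393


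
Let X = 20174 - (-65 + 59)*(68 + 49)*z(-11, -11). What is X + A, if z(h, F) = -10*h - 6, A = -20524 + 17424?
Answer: 90082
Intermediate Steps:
A = -3100
z(h, F) = -6 - 10*h
X = 93182 (X = 20174 - (-65 + 59)*(68 + 49)*(-6 - 10*(-11)) = 20174 - (-6*117)*(-6 + 110) = 20174 - (-702)*104 = 20174 - 1*(-73008) = 20174 + 73008 = 93182)
X + A = 93182 - 3100 = 90082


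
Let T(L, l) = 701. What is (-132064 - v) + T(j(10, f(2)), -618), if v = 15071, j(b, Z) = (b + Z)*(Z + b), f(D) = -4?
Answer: -146434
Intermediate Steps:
j(b, Z) = (Z + b)² (j(b, Z) = (Z + b)*(Z + b) = (Z + b)²)
(-132064 - v) + T(j(10, f(2)), -618) = (-132064 - 1*15071) + 701 = (-132064 - 15071) + 701 = -147135 + 701 = -146434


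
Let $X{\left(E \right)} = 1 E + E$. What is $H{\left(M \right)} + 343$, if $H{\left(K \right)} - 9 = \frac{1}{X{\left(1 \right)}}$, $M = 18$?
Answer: $\frac{705}{2} \approx 352.5$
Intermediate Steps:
$X{\left(E \right)} = 2 E$ ($X{\left(E \right)} = E + E = 2 E$)
$H{\left(K \right)} = \frac{19}{2}$ ($H{\left(K \right)} = 9 + \frac{1}{2 \cdot 1} = 9 + \frac{1}{2} = \frac{19}{2}$)
$H{\left(M \right)} + 343 = \frac{19}{2} + 343 = \frac{705}{2}$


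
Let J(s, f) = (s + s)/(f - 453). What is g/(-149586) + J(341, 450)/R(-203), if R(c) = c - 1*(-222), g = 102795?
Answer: -35958989/2842134 ≈ -12.652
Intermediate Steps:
J(s, f) = 2*s/(-453 + f) (J(s, f) = (2*s)/(-453 + f) = 2*s/(-453 + f))
R(c) = 222 + c (R(c) = c + 222 = 222 + c)
g/(-149586) + J(341, 450)/R(-203) = 102795/(-149586) + (2*341/(-453 + 450))/(222 - 203) = 102795*(-1/149586) + (2*341/(-3))/19 = -34265/49862 + (2*341*(-1/3))*(1/19) = -34265/49862 - 682/3*1/19 = -34265/49862 - 682/57 = -35958989/2842134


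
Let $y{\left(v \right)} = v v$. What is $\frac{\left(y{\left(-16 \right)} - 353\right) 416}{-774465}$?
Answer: $\frac{40352}{774465} \approx 0.052103$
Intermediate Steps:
$y{\left(v \right)} = v^{2}$
$\frac{\left(y{\left(-16 \right)} - 353\right) 416}{-774465} = \frac{\left(\left(-16\right)^{2} - 353\right) 416}{-774465} = \left(256 - 353\right) 416 \left(- \frac{1}{774465}\right) = \left(-97\right) 416 \left(- \frac{1}{774465}\right) = \left(-40352\right) \left(- \frac{1}{774465}\right) = \frac{40352}{774465}$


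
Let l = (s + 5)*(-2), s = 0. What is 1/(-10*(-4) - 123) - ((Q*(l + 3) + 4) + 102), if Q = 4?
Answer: -6475/83 ≈ -78.012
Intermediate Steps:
l = -10 (l = (0 + 5)*(-2) = 5*(-2) = -10)
1/(-10*(-4) - 123) - ((Q*(l + 3) + 4) + 102) = 1/(-10*(-4) - 123) - ((4*(-10 + 3) + 4) + 102) = 1/(40 - 123) - ((4*(-7) + 4) + 102) = 1/(-83) - ((-28 + 4) + 102) = -1/83 - (-24 + 102) = -1/83 - 1*78 = -1/83 - 78 = -6475/83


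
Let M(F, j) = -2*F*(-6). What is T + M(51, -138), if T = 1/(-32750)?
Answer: 20042999/32750 ≈ 612.00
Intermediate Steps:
T = -1/32750 ≈ -3.0534e-5
M(F, j) = 12*F
T + M(51, -138) = -1/32750 + 12*51 = -1/32750 + 612 = 20042999/32750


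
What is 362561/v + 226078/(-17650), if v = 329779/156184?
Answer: 499689177363419/2910299675 ≈ 1.7170e+5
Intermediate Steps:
v = 329779/156184 (v = 329779*(1/156184) = 329779/156184 ≈ 2.1115)
362561/v + 226078/(-17650) = 362561/(329779/156184) + 226078/(-17650) = 362561*(156184/329779) + 226078*(-1/17650) = 56626227224/329779 - 113039/8825 = 499689177363419/2910299675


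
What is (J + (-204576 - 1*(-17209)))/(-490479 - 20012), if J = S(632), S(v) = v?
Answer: 186735/510491 ≈ 0.36579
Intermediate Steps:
J = 632
(J + (-204576 - 1*(-17209)))/(-490479 - 20012) = (632 + (-204576 - 1*(-17209)))/(-490479 - 20012) = (632 + (-204576 + 17209))/(-510491) = (632 - 187367)*(-1/510491) = -186735*(-1/510491) = 186735/510491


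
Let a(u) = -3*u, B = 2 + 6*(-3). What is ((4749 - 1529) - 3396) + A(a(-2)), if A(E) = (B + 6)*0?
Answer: -176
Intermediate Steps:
B = -16 (B = 2 - 18 = -16)
A(E) = 0 (A(E) = (-16 + 6)*0 = -10*0 = 0)
((4749 - 1529) - 3396) + A(a(-2)) = ((4749 - 1529) - 3396) + 0 = (3220 - 3396) + 0 = -176 + 0 = -176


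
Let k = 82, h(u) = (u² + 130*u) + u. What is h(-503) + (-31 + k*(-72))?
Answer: 181181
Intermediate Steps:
h(u) = u² + 131*u
h(-503) + (-31 + k*(-72)) = -503*(131 - 503) + (-31 + 82*(-72)) = -503*(-372) + (-31 - 5904) = 187116 - 5935 = 181181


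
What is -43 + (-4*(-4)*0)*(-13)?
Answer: -43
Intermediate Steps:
-43 + (-4*(-4)*0)*(-13) = -43 + (16*0)*(-13) = -43 + 0*(-13) = -43 + 0 = -43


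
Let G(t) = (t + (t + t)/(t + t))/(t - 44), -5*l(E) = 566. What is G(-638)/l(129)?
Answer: -3185/386012 ≈ -0.0082510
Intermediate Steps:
l(E) = -566/5 (l(E) = -1/5*566 = -566/5)
G(t) = (1 + t)/(-44 + t) (G(t) = (t + (2*t)/((2*t)))/(-44 + t) = (t + (2*t)*(1/(2*t)))/(-44 + t) = (t + 1)/(-44 + t) = (1 + t)/(-44 + t))
G(-638)/l(129) = ((1 - 638)/(-44 - 638))/(-566/5) = (-637/(-682))*(-5/566) = -1/682*(-637)*(-5/566) = (637/682)*(-5/566) = -3185/386012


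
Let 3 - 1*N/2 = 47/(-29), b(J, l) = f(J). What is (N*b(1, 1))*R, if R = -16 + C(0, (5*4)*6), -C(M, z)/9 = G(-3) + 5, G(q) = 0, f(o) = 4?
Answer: -65392/29 ≈ -2254.9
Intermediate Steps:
b(J, l) = 4
N = 268/29 (N = 6 - 94/(-29) = 6 - 94*(-1)/29 = 6 - 2*(-47/29) = 6 + 94/29 = 268/29 ≈ 9.2414)
C(M, z) = -45 (C(M, z) = -9*(0 + 5) = -9*5 = -45)
R = -61 (R = -16 - 45 = -61)
(N*b(1, 1))*R = ((268/29)*4)*(-61) = (1072/29)*(-61) = -65392/29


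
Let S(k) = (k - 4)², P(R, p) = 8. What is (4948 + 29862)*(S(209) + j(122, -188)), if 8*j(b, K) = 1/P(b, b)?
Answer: 46812505405/32 ≈ 1.4629e+9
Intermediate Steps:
S(k) = (-4 + k)²
j(b, K) = 1/64 (j(b, K) = (⅛)/8 = (⅛)*(⅛) = 1/64)
(4948 + 29862)*(S(209) + j(122, -188)) = (4948 + 29862)*((-4 + 209)² + 1/64) = 34810*(205² + 1/64) = 34810*(42025 + 1/64) = 34810*(2689601/64) = 46812505405/32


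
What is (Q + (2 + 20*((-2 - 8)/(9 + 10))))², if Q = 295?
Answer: 29626249/361 ≈ 82067.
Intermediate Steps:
(Q + (2 + 20*((-2 - 8)/(9 + 10))))² = (295 + (2 + 20*((-2 - 8)/(9 + 10))))² = (295 + (2 + 20*(-10/19)))² = (295 + (2 - 200/19))² = (295 - 162/19)² = (5443/19)² = 29626249/361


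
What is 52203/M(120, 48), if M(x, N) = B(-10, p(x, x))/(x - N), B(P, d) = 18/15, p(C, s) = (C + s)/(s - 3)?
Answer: 3132180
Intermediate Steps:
p(C, s) = (C + s)/(-3 + s)
B(P, d) = 6/5 (B(P, d) = 18*(1/15) = 6/5)
M(x, N) = 6/(5*(x - N))
52203/M(120, 48) = 52203/((6/(5*(120 - 1*48)))) = 52203/((6/(5*(120 - 48)))) = 52203/(((6/5)/72)) = 52203/(((6/5)*(1/72))) = 52203/(1/60) = 52203*60 = 3132180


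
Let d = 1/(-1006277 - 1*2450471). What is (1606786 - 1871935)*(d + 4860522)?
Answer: -4454927359506240795/3456748 ≈ -1.2888e+12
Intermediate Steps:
d = -1/3456748 (d = 1/(-1006277 - 2450471) = 1/(-3456748) = -1/3456748 ≈ -2.8929e-7)
(1606786 - 1871935)*(d + 4860522) = (1606786 - 1871935)*(-1/3456748 + 4860522) = -265149*16801599702455/3456748 = -4454927359506240795/3456748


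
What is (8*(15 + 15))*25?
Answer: 6000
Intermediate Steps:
(8*(15 + 15))*25 = (8*30)*25 = 240*25 = 6000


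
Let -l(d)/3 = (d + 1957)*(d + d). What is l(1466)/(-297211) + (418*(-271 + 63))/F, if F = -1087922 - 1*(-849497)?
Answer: 38526788332/378944025 ≈ 101.67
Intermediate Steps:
F = -238425 (F = -1087922 + 849497 = -238425)
l(d) = -6*d*(1957 + d) (l(d) = -3*(d + 1957)*(d + d) = -3*(1957 + d)*2*d = -6*d*(1957 + d))
l(1466)/(-297211) + (418*(-271 + 63))/F = -6*1466*(1957 + 1466)/(-297211) + (418*(-271 + 63))/(-238425) = -6*1466*3423*(-1/297211) + (418*(-208))*(-1/238425) = -30108708*(-1/297211) - 86944*(-1/238425) = 30108708/297211 + 7904/21675 = 38526788332/378944025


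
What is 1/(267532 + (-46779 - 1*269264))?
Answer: -1/48511 ≈ -2.0614e-5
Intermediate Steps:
1/(267532 + (-46779 - 1*269264)) = 1/(267532 + (-46779 - 269264)) = 1/(267532 - 316043) = 1/(-48511) = -1/48511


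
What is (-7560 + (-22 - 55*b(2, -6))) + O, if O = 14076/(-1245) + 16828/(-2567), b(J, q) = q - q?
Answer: -8096170494/1065305 ≈ -7599.9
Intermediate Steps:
b(J, q) = 0
O = -19027984/1065305 (O = 14076*(-1/1245) + 16828*(-1/2567) = -4692/415 - 16828/2567 = -19027984/1065305 ≈ -17.862)
(-7560 + (-22 - 55*b(2, -6))) + O = (-7560 + (-22 - 55*0)) - 19027984/1065305 = (-7560 + (-22 + 0)) - 19027984/1065305 = (-7560 - 22) - 19027984/1065305 = -7582 - 19027984/1065305 = -8096170494/1065305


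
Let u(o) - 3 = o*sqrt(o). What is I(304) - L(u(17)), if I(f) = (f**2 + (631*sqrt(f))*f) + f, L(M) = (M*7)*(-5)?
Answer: 92825 + 595*sqrt(17) + 767296*sqrt(19) ≈ 3.4398e+6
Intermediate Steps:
u(o) = 3 + o**(3/2) (u(o) = 3 + o*sqrt(o) = 3 + o**(3/2))
L(M) = -35*M (L(M) = (7*M)*(-5) = -35*M)
I(f) = f + f**2 + 631*f**(3/2) (I(f) = (f**2 + 631*f**(3/2)) + f = f + f**2 + 631*f**(3/2))
I(304) - L(u(17)) = (304 + 304**2 + 631*304**(3/2)) - (-35)*(3 + 17**(3/2)) = (304 + 92416 + 631*(1216*sqrt(19))) - (-35)*(3 + 17*sqrt(17)) = (304 + 92416 + 767296*sqrt(19)) - (-105 - 595*sqrt(17)) = (92720 + 767296*sqrt(19)) + (105 + 595*sqrt(17)) = 92825 + 595*sqrt(17) + 767296*sqrt(19)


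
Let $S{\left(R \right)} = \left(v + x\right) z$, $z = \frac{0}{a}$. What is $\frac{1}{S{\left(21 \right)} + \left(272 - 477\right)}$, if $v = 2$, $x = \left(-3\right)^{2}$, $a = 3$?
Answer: $- \frac{1}{205} \approx -0.0048781$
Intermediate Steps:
$x = 9$
$z = 0$ ($z = \frac{0}{3} = 0 \cdot \frac{1}{3} = 0$)
$S{\left(R \right)} = 0$ ($S{\left(R \right)} = \left(2 + 9\right) 0 = 11 \cdot 0 = 0$)
$\frac{1}{S{\left(21 \right)} + \left(272 - 477\right)} = \frac{1}{0 + \left(272 - 477\right)} = \frac{1}{0 - 205} = \frac{1}{-205} = - \frac{1}{205}$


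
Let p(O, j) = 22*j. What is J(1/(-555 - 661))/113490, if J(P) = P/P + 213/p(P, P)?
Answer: -9961/96030 ≈ -0.10373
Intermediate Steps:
J(P) = 1 + 213/(22*P) (J(P) = P/P + 213/((22*P)) = 1 + 213*(1/(22*P)) = 1 + 213/(22*P))
J(1/(-555 - 661))/113490 = ((213/22 + 1/(-555 - 661))/(1/(-555 - 661)))/113490 = ((213/22 + 1/(-1216))/(1/(-1216)))*(1/113490) = ((213/22 - 1/1216)/(-1/1216))*(1/113490) = -1216*129493/13376*(1/113490) = -129493/11*1/113490 = -9961/96030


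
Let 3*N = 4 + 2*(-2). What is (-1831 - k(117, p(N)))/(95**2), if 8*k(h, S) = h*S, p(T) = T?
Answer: -1831/9025 ≈ -0.20288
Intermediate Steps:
N = 0 (N = (4 + 2*(-2))/3 = (4 - 4)/3 = (1/3)*0 = 0)
k(h, S) = S*h/8 (k(h, S) = (h*S)/8 = (S*h)/8 = S*h/8)
(-1831 - k(117, p(N)))/(95**2) = (-1831 - 0*117/8)/(95**2) = (-1831 - 1*0)/9025 = (-1831 + 0)*(1/9025) = -1831*1/9025 = -1831/9025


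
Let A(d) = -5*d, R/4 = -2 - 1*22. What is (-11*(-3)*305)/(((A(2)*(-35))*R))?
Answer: -671/2240 ≈ -0.29955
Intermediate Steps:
R = -96 (R = 4*(-2 - 1*22) = 4*(-2 - 22) = 4*(-24) = -96)
(-11*(-3)*305)/(((A(2)*(-35))*R)) = (-11*(-3)*305)/(((-5*2*(-35))*(-96))) = (33*305)/((-10*(-35)*(-96))) = 10065/((350*(-96))) = 10065/(-33600) = 10065*(-1/33600) = -671/2240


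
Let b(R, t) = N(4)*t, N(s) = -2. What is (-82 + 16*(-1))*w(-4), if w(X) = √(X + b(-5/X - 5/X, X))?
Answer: -196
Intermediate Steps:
b(R, t) = -2*t
w(X) = √(-X) (w(X) = √(X - 2*X) = √(-X))
(-82 + 16*(-1))*w(-4) = (-82 + 16*(-1))*√(-1*(-4)) = (-82 - 16)*√4 = -98*2 = -196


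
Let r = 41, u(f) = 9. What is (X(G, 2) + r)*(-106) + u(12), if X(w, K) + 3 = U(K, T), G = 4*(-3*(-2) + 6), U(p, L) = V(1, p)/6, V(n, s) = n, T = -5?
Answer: -12110/3 ≈ -4036.7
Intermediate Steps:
U(p, L) = ⅙ (U(p, L) = 1/6 = 1*(⅙) = ⅙)
G = 48 (G = 4*(6 + 6) = 4*12 = 48)
X(w, K) = -17/6 (X(w, K) = -3 + ⅙ = -17/6)
(X(G, 2) + r)*(-106) + u(12) = (-17/6 + 41)*(-106) + 9 = (229/6)*(-106) + 9 = -12137/3 + 9 = -12110/3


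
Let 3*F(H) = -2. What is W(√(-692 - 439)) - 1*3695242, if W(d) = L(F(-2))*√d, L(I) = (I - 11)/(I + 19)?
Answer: -3695242 - 7*1131^(¼)*√I/11 ≈ -3.6952e+6 - 2.6095*I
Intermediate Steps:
F(H) = -⅔ (F(H) = (⅓)*(-2) = -⅔)
L(I) = (-11 + I)/(19 + I)
W(d) = -7*√d/11 (W(d) = ((-11 - ⅔)/(19 - ⅔))*√d = (-35/3/(55/3))*√d = ((3/55)*(-35/3))*√d = -7*√d/11)
W(√(-692 - 439)) - 1*3695242 = -7*(-692 - 439)^(¼)/11 - 1*3695242 = -7*(-1131)^(¼)/11 - 3695242 = -7*1131^(¼)*√I/11 - 3695242 = -3695242 - 7*1131^(¼)*√I/11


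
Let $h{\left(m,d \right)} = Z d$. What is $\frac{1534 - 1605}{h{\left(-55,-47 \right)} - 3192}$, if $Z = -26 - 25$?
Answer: $\frac{71}{795} \approx 0.089308$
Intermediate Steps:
$Z = -51$
$h{\left(m,d \right)} = - 51 d$
$\frac{1534 - 1605}{h{\left(-55,-47 \right)} - 3192} = \frac{1534 - 1605}{\left(-51\right) \left(-47\right) - 3192} = - \frac{71}{2397 - 3192} = - \frac{71}{-795} = \left(-71\right) \left(- \frac{1}{795}\right) = \frac{71}{795}$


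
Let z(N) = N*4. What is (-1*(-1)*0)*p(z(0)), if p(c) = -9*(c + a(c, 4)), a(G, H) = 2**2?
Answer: 0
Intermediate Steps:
a(G, H) = 4
z(N) = 4*N
p(c) = -36 - 9*c (p(c) = -9*(c + 4) = -9*(4 + c) = -36 - 9*c)
(-1*(-1)*0)*p(z(0)) = (-1*(-1)*0)*(-36 - 36*0) = (1*0)*(-36 - 9*0) = 0*(-36 + 0) = 0*(-36) = 0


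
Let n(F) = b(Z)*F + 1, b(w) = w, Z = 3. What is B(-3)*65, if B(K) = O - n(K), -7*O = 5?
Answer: 3315/7 ≈ 473.57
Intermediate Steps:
O = -5/7 (O = -1/7*5 = -5/7 ≈ -0.71429)
n(F) = 1 + 3*F (n(F) = 3*F + 1 = 1 + 3*F)
B(K) = -12/7 - 3*K (B(K) = -5/7 - (1 + 3*K) = -5/7 + (-1 - 3*K) = -12/7 - 3*K)
B(-3)*65 = (-12/7 - 3*(-3))*65 = (-12/7 + 9)*65 = (51/7)*65 = 3315/7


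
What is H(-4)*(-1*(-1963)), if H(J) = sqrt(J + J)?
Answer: 3926*I*sqrt(2) ≈ 5552.2*I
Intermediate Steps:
H(J) = sqrt(2)*sqrt(J) (H(J) = sqrt(2*J) = sqrt(2)*sqrt(J))
H(-4)*(-1*(-1963)) = (sqrt(2)*sqrt(-4))*(-1*(-1963)) = (sqrt(2)*(2*I))*1963 = (2*I*sqrt(2))*1963 = 3926*I*sqrt(2)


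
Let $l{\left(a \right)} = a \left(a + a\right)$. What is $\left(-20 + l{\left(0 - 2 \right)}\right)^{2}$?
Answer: $144$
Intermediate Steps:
$l{\left(a \right)} = 2 a^{2}$ ($l{\left(a \right)} = a 2 a = 2 a^{2}$)
$\left(-20 + l{\left(0 - 2 \right)}\right)^{2} = \left(-20 + 2 \left(0 - 2\right)^{2}\right)^{2} = \left(-20 + 2 \left(-2\right)^{2}\right)^{2} = \left(-20 + 2 \cdot 4\right)^{2} = \left(-20 + 8\right)^{2} = \left(-12\right)^{2} = 144$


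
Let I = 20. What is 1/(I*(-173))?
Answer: -1/3460 ≈ -0.00028902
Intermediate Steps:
1/(I*(-173)) = 1/(20*(-173)) = 1/(-3460) = -1/3460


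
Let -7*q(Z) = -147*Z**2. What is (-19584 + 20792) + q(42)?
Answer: 38252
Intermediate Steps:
q(Z) = 21*Z**2 (q(Z) = -(-21)*Z**2 = 21*Z**2)
(-19584 + 20792) + q(42) = (-19584 + 20792) + 21*42**2 = 1208 + 21*1764 = 1208 + 37044 = 38252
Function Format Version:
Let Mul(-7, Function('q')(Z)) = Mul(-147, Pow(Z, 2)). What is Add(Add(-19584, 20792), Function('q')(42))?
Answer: 38252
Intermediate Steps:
Function('q')(Z) = Mul(21, Pow(Z, 2)) (Function('q')(Z) = Mul(Rational(-1, 7), Mul(-147, Pow(Z, 2))) = Mul(21, Pow(Z, 2)))
Add(Add(-19584, 20792), Function('q')(42)) = Add(Add(-19584, 20792), Mul(21, Pow(42, 2))) = Add(1208, Mul(21, 1764)) = Add(1208, 37044) = 38252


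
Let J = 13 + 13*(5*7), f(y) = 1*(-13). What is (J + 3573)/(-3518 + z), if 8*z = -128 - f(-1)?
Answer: -32328/28259 ≈ -1.1440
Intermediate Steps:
f(y) = -13
J = 468 (J = 13 + 13*35 = 13 + 455 = 468)
z = -115/8 (z = (-128 - 1*(-13))/8 = (-128 + 13)/8 = (⅛)*(-115) = -115/8 ≈ -14.375)
(J + 3573)/(-3518 + z) = (468 + 3573)/(-3518 - 115/8) = 4041/(-28259/8) = 4041*(-8/28259) = -32328/28259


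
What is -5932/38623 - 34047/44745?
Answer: -526808207/576062045 ≈ -0.91450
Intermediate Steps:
-5932/38623 - 34047/44745 = -5932*1/38623 - 34047*1/44745 = -5932/38623 - 11349/14915 = -526808207/576062045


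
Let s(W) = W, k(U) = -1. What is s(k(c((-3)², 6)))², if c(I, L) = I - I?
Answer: 1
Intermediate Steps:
c(I, L) = 0
s(k(c((-3)², 6)))² = (-1)² = 1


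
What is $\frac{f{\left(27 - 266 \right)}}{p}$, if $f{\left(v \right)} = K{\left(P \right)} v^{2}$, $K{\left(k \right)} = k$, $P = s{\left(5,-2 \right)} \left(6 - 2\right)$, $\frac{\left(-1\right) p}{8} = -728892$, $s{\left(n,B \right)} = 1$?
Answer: $\frac{57121}{1457784} \approx 0.039183$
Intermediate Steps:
$p = 5831136$ ($p = \left(-8\right) \left(-728892\right) = 5831136$)
$P = 4$ ($P = 1 \left(6 - 2\right) = 1 \cdot 4 = 4$)
$f{\left(v \right)} = 4 v^{2}$
$\frac{f{\left(27 - 266 \right)}}{p} = \frac{4 \left(27 - 266\right)^{2}}{5831136} = 4 \left(27 - 266\right)^{2} \cdot \frac{1}{5831136} = 4 \left(-239\right)^{2} \cdot \frac{1}{5831136} = 4 \cdot 57121 \cdot \frac{1}{5831136} = 228484 \cdot \frac{1}{5831136} = \frac{57121}{1457784}$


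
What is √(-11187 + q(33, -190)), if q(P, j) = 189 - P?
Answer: I*√11031 ≈ 105.03*I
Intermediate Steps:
√(-11187 + q(33, -190)) = √(-11187 + (189 - 1*33)) = √(-11187 + (189 - 33)) = √(-11187 + 156) = √(-11031) = I*√11031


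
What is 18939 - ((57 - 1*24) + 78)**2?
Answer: 6618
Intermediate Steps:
18939 - ((57 - 1*24) + 78)**2 = 18939 - ((57 - 24) + 78)**2 = 18939 - (33 + 78)**2 = 18939 - 1*111**2 = 18939 - 1*12321 = 18939 - 12321 = 6618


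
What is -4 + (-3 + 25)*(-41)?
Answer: -906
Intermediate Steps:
-4 + (-3 + 25)*(-41) = -4 + 22*(-41) = -4 - 902 = -906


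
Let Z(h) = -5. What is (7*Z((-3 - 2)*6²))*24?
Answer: -840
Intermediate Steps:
(7*Z((-3 - 2)*6²))*24 = (7*(-5))*24 = -35*24 = -840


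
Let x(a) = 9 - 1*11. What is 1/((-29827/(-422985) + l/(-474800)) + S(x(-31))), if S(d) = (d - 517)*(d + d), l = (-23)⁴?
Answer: 40166655600/83365135688443 ≈ 0.00048182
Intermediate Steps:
x(a) = -2 (x(a) = 9 - 11 = -2)
l = 279841
S(d) = 2*d*(-517 + d) (S(d) = (-517 + d)*(2*d) = 2*d*(-517 + d))
1/((-29827/(-422985) + l/(-474800)) + S(x(-31))) = 1/((-29827/(-422985) + 279841/(-474800)) + 2*(-2)*(-517 - 2)) = 1/((-29827*(-1/422985) + 279841*(-1/474800)) + 2*(-2)*(-519)) = 1/((29827/422985 - 279841/474800) + 2076) = 1/(-20841337157/40166655600 + 2076) = 1/(83365135688443/40166655600) = 40166655600/83365135688443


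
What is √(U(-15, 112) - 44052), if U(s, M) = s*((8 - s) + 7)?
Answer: I*√44502 ≈ 210.96*I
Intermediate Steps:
U(s, M) = s*(15 - s)
√(U(-15, 112) - 44052) = √(-15*(15 - 1*(-15)) - 44052) = √(-15*(15 + 15) - 44052) = √(-15*30 - 44052) = √(-450 - 44052) = √(-44502) = I*√44502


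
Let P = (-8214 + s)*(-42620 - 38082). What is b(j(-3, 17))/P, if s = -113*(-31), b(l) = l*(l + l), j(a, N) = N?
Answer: 289/190093561 ≈ 1.5203e-6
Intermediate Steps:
b(l) = 2*l² (b(l) = l*(2*l) = 2*l²)
s = 3503
P = 380187122 (P = (-8214 + 3503)*(-42620 - 38082) = -4711*(-80702) = 380187122)
b(j(-3, 17))/P = (2*17²)/380187122 = (2*289)*(1/380187122) = 578*(1/380187122) = 289/190093561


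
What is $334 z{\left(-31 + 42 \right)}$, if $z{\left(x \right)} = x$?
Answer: $3674$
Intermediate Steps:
$334 z{\left(-31 + 42 \right)} = 334 \left(-31 + 42\right) = 334 \cdot 11 = 3674$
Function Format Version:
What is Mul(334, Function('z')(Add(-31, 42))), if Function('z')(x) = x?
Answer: 3674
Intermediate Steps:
Mul(334, Function('z')(Add(-31, 42))) = Mul(334, Add(-31, 42)) = Mul(334, 11) = 3674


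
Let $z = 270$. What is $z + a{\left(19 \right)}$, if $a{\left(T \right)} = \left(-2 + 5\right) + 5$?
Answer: $278$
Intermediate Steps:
$a{\left(T \right)} = 8$ ($a{\left(T \right)} = 3 + 5 = 8$)
$z + a{\left(19 \right)} = 270 + 8 = 278$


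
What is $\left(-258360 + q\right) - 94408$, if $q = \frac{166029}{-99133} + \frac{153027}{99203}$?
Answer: $- \frac{3469224467684528}{9834290999} \approx -3.5277 \cdot 10^{5}$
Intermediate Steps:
$q = - \frac{1300549296}{9834290999}$ ($q = 166029 \left(- \frac{1}{99133}\right) + 153027 \cdot \frac{1}{99203} = - \frac{166029}{99133} + \frac{153027}{99203} = - \frac{1300549296}{9834290999} \approx -0.13225$)
$\left(-258360 + q\right) - 94408 = \left(-258360 - \frac{1300549296}{9834290999}\right) - 94408 = - \frac{2540788723050936}{9834290999} - 94408 = - \frac{3469224467684528}{9834290999}$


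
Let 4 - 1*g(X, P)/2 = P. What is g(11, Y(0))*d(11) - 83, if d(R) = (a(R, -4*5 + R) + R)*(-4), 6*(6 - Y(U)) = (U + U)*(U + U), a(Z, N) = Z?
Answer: 269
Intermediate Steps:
Y(U) = 6 - 2*U**2/3 (Y(U) = 6 - (U + U)*(U + U)/6 = 6 - 2*U*2*U/6 = 6 - 2*U**2/3)
g(X, P) = 8 - 2*P
d(R) = -8*R (d(R) = (R + R)*(-4) = (2*R)*(-4) = -8*R)
g(11, Y(0))*d(11) - 83 = (8 - 2*(6 - 2/3*0**2))*(-8*11) - 83 = (8 - 2*(6 - 2/3*0))*(-88) - 83 = (8 - 2*(6 + 0))*(-88) - 83 = (8 - 2*6)*(-88) - 83 = (8 - 12)*(-88) - 83 = -4*(-88) - 83 = 352 - 83 = 269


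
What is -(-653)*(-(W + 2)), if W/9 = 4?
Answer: -24814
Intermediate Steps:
W = 36 (W = 9*4 = 36)
-(-653)*(-(W + 2)) = -(-653)*(-(36 + 2)) = -(-653)*(-1*38) = -(-653)*(-38) = -653*38 = -24814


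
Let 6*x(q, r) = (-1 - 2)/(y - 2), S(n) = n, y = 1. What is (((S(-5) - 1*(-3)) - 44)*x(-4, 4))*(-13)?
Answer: 299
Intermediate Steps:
x(q, r) = ½ (x(q, r) = ((-1 - 2)/(1 - 2))/6 = (-3/(-1))/6 = (-3*(-1))/6 = (⅙)*3 = ½)
(((S(-5) - 1*(-3)) - 44)*x(-4, 4))*(-13) = (((-5 - 1*(-3)) - 44)*(½))*(-13) = (((-5 + 3) - 44)*(½))*(-13) = ((-2 - 44)*(½))*(-13) = -46*½*(-13) = -23*(-13) = 299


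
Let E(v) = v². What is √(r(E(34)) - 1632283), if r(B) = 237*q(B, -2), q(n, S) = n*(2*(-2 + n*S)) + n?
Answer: I*√1269300727 ≈ 35627.0*I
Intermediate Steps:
q(n, S) = n + n*(-4 + 2*S*n) (q(n, S) = n*(2*(-2 + S*n)) + n = n*(-4 + 2*S*n) + n = n + n*(-4 + 2*S*n))
r(B) = 237*B*(-3 - 4*B) (r(B) = 237*(B*(-3 + 2*(-2)*B)) = 237*(B*(-3 - 4*B)) = 237*B*(-3 - 4*B))
√(r(E(34)) - 1632283) = √(-237*34²*(3 + 4*34²) - 1632283) = √(-237*1156*(3 + 4*1156) - 1632283) = √(-237*1156*(3 + 4624) - 1632283) = √(-237*1156*4627 - 1632283) = √(-1267668444 - 1632283) = √(-1269300727) = I*√1269300727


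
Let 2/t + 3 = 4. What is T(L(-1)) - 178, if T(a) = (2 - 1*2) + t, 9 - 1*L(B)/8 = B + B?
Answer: -176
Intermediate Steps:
t = 2 (t = 2/(-3 + 4) = 2/1 = 2*1 = 2)
L(B) = 72 - 16*B (L(B) = 72 - 8*(B + B) = 72 - 16*B)
T(a) = 2 (T(a) = (2 - 1*2) + 2 = (2 - 2) + 2 = 0 + 2 = 2)
T(L(-1)) - 178 = 2 - 178 = -176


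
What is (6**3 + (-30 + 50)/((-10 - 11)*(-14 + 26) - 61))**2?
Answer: 4568137744/97969 ≈ 46628.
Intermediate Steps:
(6**3 + (-30 + 50)/((-10 - 11)*(-14 + 26) - 61))**2 = (216 + 20/(-21*12 - 61))**2 = (216 + 20/(-252 - 61))**2 = (216 + 20/(-313))**2 = (216 + 20*(-1/313))**2 = (216 - 20/313)**2 = (67588/313)**2 = 4568137744/97969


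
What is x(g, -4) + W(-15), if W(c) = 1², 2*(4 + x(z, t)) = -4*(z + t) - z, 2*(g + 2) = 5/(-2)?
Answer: 105/8 ≈ 13.125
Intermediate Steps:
g = -13/4 (g = -2 + (5/(-2))/2 = -2 + (5*(-½))/2 = -2 + (½)*(-5/2) = -2 - 5/4 = -13/4 ≈ -3.2500)
x(z, t) = -4 - 2*t - 5*z/2 (x(z, t) = -4 + (-4*(z + t) - z)/2 = -4 + (-4*(t + z) - z)/2 = -4 + ((-4*t - 4*z) - z)/2 = -4 + (-5*z - 4*t)/2 = -4 + (-2*t - 5*z/2) = -4 - 2*t - 5*z/2)
W(c) = 1
x(g, -4) + W(-15) = (-4 - 2*(-4) - 5/2*(-13/4)) + 1 = (-4 + 8 + 65/8) + 1 = 97/8 + 1 = 105/8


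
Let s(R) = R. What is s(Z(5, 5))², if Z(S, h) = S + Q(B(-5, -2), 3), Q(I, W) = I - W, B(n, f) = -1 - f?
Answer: 9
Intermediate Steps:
Z(S, h) = -2 + S (Z(S, h) = S + ((-1 - 1*(-2)) - 1*3) = S + ((-1 + 2) - 3) = S + (1 - 3) = S - 2 = -2 + S)
s(Z(5, 5))² = (-2 + 5)² = 3² = 9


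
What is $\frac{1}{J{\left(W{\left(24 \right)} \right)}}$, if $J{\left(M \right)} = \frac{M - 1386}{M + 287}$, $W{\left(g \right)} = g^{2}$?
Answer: $- \frac{863}{810} \approx -1.0654$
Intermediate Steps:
$J{\left(M \right)} = \frac{-1386 + M}{287 + M}$
$\frac{1}{J{\left(W{\left(24 \right)} \right)}} = \frac{1}{\frac{1}{287 + 24^{2}} \left(-1386 + 24^{2}\right)} = \frac{1}{\frac{1}{287 + 576} \left(-1386 + 576\right)} = \frac{1}{\frac{1}{863} \left(-810\right)} = \frac{1}{- \frac{810}{863}} = - \frac{863}{810}$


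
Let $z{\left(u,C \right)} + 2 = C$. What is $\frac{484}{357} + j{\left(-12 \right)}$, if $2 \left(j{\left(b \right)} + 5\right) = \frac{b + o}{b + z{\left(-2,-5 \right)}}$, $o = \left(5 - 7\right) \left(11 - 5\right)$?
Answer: $- \frac{20435}{6783} \approx -3.0127$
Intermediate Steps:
$z{\left(u,C \right)} = -2 + C$
$o = -12$ ($o = \left(-2\right) 6 = -12$)
$j{\left(b \right)} = -5 + \frac{-12 + b}{2 \left(-7 + b\right)}$ ($j{\left(b \right)} = -5 + \frac{\frac{1}{b - 7} \left(b - 12\right)}{2} = -5 + \frac{\frac{1}{b - 7} \left(-12 + b\right)}{2} = -5 + \frac{\frac{1}{-7 + b} \left(-12 + b\right)}{2} = -5 + \frac{-12 + b}{2 \left(-7 + b\right)}$)
$\frac{484}{357} + j{\left(-12 \right)} = \frac{484}{357} + \frac{58 - -108}{2 \left(-7 - 12\right)} = 484 \cdot \frac{1}{357} + \frac{58 + 108}{2 \left(-19\right)} = \frac{484}{357} + \frac{1}{2} \left(- \frac{1}{19}\right) 166 = \frac{484}{357} - \frac{83}{19} = - \frac{20435}{6783}$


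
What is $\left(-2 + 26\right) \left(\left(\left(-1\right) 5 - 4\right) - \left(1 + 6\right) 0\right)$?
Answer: $-216$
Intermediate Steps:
$\left(-2 + 26\right) \left(\left(\left(-1\right) 5 - 4\right) - \left(1 + 6\right) 0\right) = 24 \left(\left(-5 - 4\right) - 7 \cdot 0\right) = 24 \left(-9 - 0\right) = 24 \left(-9 + 0\right) = 24 \left(-9\right) = -216$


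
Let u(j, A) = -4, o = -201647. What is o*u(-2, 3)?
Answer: 806588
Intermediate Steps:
o*u(-2, 3) = -201647*(-4) = 806588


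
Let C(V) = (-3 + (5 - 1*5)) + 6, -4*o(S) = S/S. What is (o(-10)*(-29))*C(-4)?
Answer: 87/4 ≈ 21.750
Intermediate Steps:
o(S) = -¼ (o(S) = -S/(4*S) = -¼*1 = -¼)
C(V) = 3 (C(V) = (-3 + (5 - 5)) + 6 = (-3 + 0) + 6 = -3 + 6 = 3)
(o(-10)*(-29))*C(-4) = -¼*(-29)*3 = (29/4)*3 = 87/4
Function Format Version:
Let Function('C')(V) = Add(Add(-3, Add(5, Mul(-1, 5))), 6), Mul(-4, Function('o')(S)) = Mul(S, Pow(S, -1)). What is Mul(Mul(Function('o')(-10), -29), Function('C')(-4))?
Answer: Rational(87, 4) ≈ 21.750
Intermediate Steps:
Function('o')(S) = Rational(-1, 4) (Function('o')(S) = Mul(Rational(-1, 4), Mul(S, Pow(S, -1))) = Mul(Rational(-1, 4), 1) = Rational(-1, 4))
Function('C')(V) = 3 (Function('C')(V) = Add(Add(-3, Add(5, -5)), 6) = Add(Add(-3, 0), 6) = Add(-3, 6) = 3)
Mul(Mul(Function('o')(-10), -29), Function('C')(-4)) = Mul(Mul(Rational(-1, 4), -29), 3) = Mul(Rational(29, 4), 3) = Rational(87, 4)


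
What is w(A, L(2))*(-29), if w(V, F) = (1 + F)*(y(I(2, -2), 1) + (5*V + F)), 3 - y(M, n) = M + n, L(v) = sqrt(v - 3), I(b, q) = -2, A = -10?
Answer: 1363 + 1305*I ≈ 1363.0 + 1305.0*I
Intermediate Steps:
L(v) = sqrt(-3 + v)
y(M, n) = 3 - M - n (y(M, n) = 3 - (M + n) = 3 + (-M - n) = 3 - M - n)
w(V, F) = (1 + F)*(4 + F + 5*V) (w(V, F) = (1 + F)*((3 - 1*(-2) - 1*1) + (5*V + F)) = (1 + F)*((3 + 2 - 1) + (F + 5*V)) = (1 + F)*(4 + (F + 5*V)) = (1 + F)*(4 + F + 5*V))
w(A, L(2))*(-29) = (4 + (sqrt(-3 + 2))**2 + 5*sqrt(-3 + 2) + 5*(-10) + 5*sqrt(-3 + 2)*(-10))*(-29) = (4 + (sqrt(-1))**2 + 5*sqrt(-1) - 50 + 5*sqrt(-1)*(-10))*(-29) = (4 + I**2 + 5*I - 50 + 5*I*(-10))*(-29) = (4 - 1 + 5*I - 50 - 50*I)*(-29) = (-47 - 45*I)*(-29) = 1363 + 1305*I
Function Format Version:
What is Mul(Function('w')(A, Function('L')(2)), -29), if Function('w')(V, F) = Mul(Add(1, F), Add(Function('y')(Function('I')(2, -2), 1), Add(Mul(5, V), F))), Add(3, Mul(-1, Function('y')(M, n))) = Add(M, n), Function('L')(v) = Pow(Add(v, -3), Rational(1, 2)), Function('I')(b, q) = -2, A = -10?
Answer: Add(1363, Mul(1305, I)) ≈ Add(1363.0, Mul(1305.0, I))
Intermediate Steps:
Function('L')(v) = Pow(Add(-3, v), Rational(1, 2))
Function('y')(M, n) = Add(3, Mul(-1, M), Mul(-1, n)) (Function('y')(M, n) = Add(3, Mul(-1, Add(M, n))) = Add(3, Add(Mul(-1, M), Mul(-1, n))) = Add(3, Mul(-1, M), Mul(-1, n)))
Function('w')(V, F) = Mul(Add(1, F), Add(4, F, Mul(5, V))) (Function('w')(V, F) = Mul(Add(1, F), Add(Add(3, Mul(-1, -2), Mul(-1, 1)), Add(Mul(5, V), F))) = Mul(Add(1, F), Add(Add(3, 2, -1), Add(F, Mul(5, V)))) = Mul(Add(1, F), Add(4, Add(F, Mul(5, V)))) = Mul(Add(1, F), Add(4, F, Mul(5, V))))
Mul(Function('w')(A, Function('L')(2)), -29) = Mul(Add(4, Pow(Pow(Add(-3, 2), Rational(1, 2)), 2), Mul(5, Pow(Add(-3, 2), Rational(1, 2))), Mul(5, -10), Mul(5, Pow(Add(-3, 2), Rational(1, 2)), -10)), -29) = Mul(Add(4, Pow(Pow(-1, Rational(1, 2)), 2), Mul(5, Pow(-1, Rational(1, 2))), -50, Mul(5, Pow(-1, Rational(1, 2)), -10)), -29) = Mul(Add(4, Pow(I, 2), Mul(5, I), -50, Mul(5, I, -10)), -29) = Mul(Add(4, -1, Mul(5, I), -50, Mul(-50, I)), -29) = Mul(Add(-47, Mul(-45, I)), -29) = Add(1363, Mul(1305, I))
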